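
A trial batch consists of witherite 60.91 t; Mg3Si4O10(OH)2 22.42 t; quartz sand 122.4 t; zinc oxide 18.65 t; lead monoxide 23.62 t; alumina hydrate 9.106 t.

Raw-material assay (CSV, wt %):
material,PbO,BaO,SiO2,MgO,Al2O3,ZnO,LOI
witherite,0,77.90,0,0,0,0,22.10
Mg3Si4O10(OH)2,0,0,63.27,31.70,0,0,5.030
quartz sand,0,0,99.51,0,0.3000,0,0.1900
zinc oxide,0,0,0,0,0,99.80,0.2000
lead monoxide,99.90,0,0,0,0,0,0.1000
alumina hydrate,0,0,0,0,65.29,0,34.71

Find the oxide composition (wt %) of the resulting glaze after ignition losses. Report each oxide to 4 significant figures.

Glass mass = 239.1 t (batch 257.1 − LOI 18.04).
Composition: PbO 9.870%, BaO 19.85%, SiO2 56.88%, MgO 2.973%, Al2O3 2.641%, ZnO 7.786%

All internal work keeps full precision through every step; values along the way are printed rounded to four significant figures within the worked lines. Each reported result takes a single rounding — the derived quantities, which include the six compositions, totals, the yield, ignition loss, net glass mass, are re-derived at exact precision, as given in the question or the answer, starting from the weights per 239.1 t of glass.
Delivered oxide masses:
  PbO: 23.62·0.9990 = 23.60 t
  BaO: 60.91·0.7790 = 47.45 t
  SiO2: 22.42·0.6327 + 122.4·0.9951 = 136.0 t
  MgO: 22.42·0.3170 = 7.107 t
  Al2O3: 122.4·0.003000 + 9.106·0.6529 = 6.313 t
  ZnO: 18.65·0.9980 = 18.61 t
LOI: 60.91·0.2210 + 22.42·0.05030 + 122.4·0.001900 + 18.65·0.002000 + 23.62·0.001000 + 9.106·0.3471 = 18.04 t
Glass = total batch minus LOI = 257.1 − 18.04 = 239.1 t (consistent with Σ oxide mass)
wt % = 100 × oxide mass / glass mass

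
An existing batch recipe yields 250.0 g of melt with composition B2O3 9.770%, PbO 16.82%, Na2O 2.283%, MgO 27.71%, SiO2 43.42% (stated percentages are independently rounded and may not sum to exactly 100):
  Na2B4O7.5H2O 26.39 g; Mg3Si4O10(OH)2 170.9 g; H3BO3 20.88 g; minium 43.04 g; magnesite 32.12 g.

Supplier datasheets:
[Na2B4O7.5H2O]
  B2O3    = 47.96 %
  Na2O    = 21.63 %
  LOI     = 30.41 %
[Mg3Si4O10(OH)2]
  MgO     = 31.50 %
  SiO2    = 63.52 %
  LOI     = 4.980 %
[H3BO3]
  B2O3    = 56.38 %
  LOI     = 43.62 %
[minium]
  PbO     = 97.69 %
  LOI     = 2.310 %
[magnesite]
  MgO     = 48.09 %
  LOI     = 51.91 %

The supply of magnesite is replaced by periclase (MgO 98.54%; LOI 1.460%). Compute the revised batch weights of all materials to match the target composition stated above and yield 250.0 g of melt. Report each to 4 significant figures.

Revised batch per 250.0 g melt:
  Na2B4O7.5H2O: 26.39 g
  Mg3Si4O10(OH)2: 170.9 g
  H3BO3: 20.88 g
  minium: 43.04 g
  periclase: 15.67 g
Total batch = 276.9 g; LOI loss = 26.87 g

Working values are displayed (rounded to four significant digits) in the working. All internal work maintains exact precision from start to finish — every reported result takes just one rounding — all derived quantities (the yield, the totals, LOI, net glass mass, the five compositions) are recomputed from the batch weights per 250.0 g of glass in exact precision, as set out in the problem or answer text.
Target oxide masses per 250.0 g melt:
  B2O3: 9.770% × 250.0 = 24.42 g
  PbO: 16.82% × 250.0 = 42.05 g
  Na2O: 2.283% × 250.0 = 5.708 g
  MgO: 27.71% × 250.0 = 69.28 g
  SiO2: 43.42% × 250.0 = 108.6 g
Checking each oxide sum with the batch weights as given, for the quoted basis mass (oxide sums agree with the targets given rounding of the digits):
  B2O3: 26.39·0.4796 + 20.88·0.5638 = 24.43 g (target 24.42 g)
  PbO: 43.04·0.9769 = 42.05 g (target 42.05 g)
  Na2O: 26.39·0.2163 = 5.708 g (target 5.708 g)
  MgO: 170.9·0.3150 + 15.67·0.9854 = 69.27 g (target 69.28 g)
  SiO2: 170.9·0.6352 = 108.6 g (target 108.6 g)
The glass-mass cross-check: batch total minus LOI = 250.0 g (the Σ of target masses is 250.0 g; with the basis standing at 250.0 g — rounding explains the deltas).
Whole-batch sum: Σ batch = 276.9 g; ignition loss, Σ(batch × LOI) = 26.87 g; yield: glass divided by total = 90.30%.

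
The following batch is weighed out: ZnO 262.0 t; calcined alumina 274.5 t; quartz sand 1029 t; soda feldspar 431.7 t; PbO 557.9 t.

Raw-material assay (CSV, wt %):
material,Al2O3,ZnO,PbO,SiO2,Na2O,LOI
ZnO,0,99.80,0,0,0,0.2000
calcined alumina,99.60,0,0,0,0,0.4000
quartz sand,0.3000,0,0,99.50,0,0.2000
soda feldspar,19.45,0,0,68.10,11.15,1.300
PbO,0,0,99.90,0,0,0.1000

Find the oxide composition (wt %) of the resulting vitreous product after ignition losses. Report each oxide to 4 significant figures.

The intermediate values are shown rounded off to 4 significant figures when written out — the whole derivation maintains exact precision in every operation — every reported value is rounded once only. The derived quantities (the yield, ignition loss, totals, five oxide percentages, net glass mass) are re-derived at exact precision from the batch weights for 2545 t of glass, precisely as stated by either problem or answer.
Oxide masses out of the charge:
  Al2O3: 274.5·0.9960 + 1029·0.003000 + 431.7·0.1945 = 360.5 t
  ZnO: 262.0·0.9980 = 261.5 t
  PbO: 557.9·0.9990 = 557.3 t
  SiO2: 1029·0.9950 + 431.7·0.6810 = 1318 t
  Na2O: 431.7·0.1115 = 48.13 t
LOI: 262.0·0.002000 + 274.5·0.004000 + 1029·0.002000 + 431.7·0.01300 + 557.9·0.001000 = 9.850 t
Glass = total batch minus LOI = 2555 − 9.850 = 2545 t (matching Σ of the oxides)
wt %: oxide over glass, times 100

Glass mass = 2545 t (batch 2555 − LOI 9.850).
Composition: Al2O3 14.16%, ZnO 10.27%, PbO 21.90%, SiO2 51.78%, Na2O 1.891%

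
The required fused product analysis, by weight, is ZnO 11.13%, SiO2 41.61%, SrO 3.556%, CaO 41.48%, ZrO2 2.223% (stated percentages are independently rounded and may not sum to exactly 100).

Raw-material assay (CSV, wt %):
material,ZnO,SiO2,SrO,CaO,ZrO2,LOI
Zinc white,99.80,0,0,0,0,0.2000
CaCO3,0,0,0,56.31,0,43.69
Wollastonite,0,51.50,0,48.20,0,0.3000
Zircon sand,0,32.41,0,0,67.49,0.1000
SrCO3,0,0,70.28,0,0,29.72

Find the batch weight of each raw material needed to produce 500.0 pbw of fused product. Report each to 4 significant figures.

In-progress results are printed (rounded to four significant digits) alongside each step. All internal work runs at full precision at every stage — every reported value is rounded once only. The derived quantities, which include LOI, totals, net glass mass, the yield, five oxide percentages, are carried at full precision, precisely as stated by the question or the answer, using the weight values per 500.0 pbw of glass.
Target masses of each oxide per 500.0 pbw fused product:
  ZnO: 11.13% × 500.0 = 55.65 pbw
  SiO2: 41.61% × 500.0 = 208.0 pbw
  SrO: 3.556% × 500.0 = 17.78 pbw
  CaO: 41.48% × 500.0 = 207.4 pbw
  ZrO2: 2.223% × 500.0 = 11.12 pbw
Per-oxide balance check on the weights just shown, for the quoted basis mass (summed amounts equal target values once rounding is allowed for):
  ZnO: 55.76·0.9980 = 55.65 pbw (target 55.65 pbw)
  SiO2: 393.6·0.5150 + 16.47·0.3241 = 208.0 pbw (target 208.0 pbw)
  SrO: 25.30·0.7028 = 17.78 pbw (target 17.78 pbw)
  CaO: 31.39·0.5631 + 393.6·0.4820 = 207.4 pbw (target 207.4 pbw)
  ZrO2: 16.47·0.6749 = 11.12 pbw (target 11.12 pbw)
The glass-mass cross-check: total charge less LOI = 500.0 pbw (targets for the oxides total 500.0 pbw; with the basis standing at 500.0 pbw — differing by rounding only).
Batch grand total — Σ batch = 522.5 pbw; LOI loss = Σ batch·LOI = 22.54 pbw; glass ÷ batch gives a yield of 95.69%.

Batch per 500.0 pbw fused product:
  Zinc white: 55.76 pbw
  CaCO3: 31.39 pbw
  Wollastonite: 393.6 pbw
  Zircon sand: 16.47 pbw
  SrCO3: 25.30 pbw
Total batch = 522.5 pbw; LOI loss = 22.54 pbw; yield = 95.69%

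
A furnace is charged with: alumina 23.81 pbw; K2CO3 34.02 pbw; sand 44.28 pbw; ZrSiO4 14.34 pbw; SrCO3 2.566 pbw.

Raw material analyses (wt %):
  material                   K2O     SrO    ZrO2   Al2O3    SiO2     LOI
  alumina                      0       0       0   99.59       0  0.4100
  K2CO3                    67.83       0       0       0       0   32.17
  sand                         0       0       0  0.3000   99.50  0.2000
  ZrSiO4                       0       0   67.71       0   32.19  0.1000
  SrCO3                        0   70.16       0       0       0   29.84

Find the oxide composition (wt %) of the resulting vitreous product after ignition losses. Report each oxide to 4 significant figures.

The intermediate values are displayed rounded to four significant digits within the worked lines; full float precision is maintained end to end; each reported figure takes exactly one rounding. All derived quantities are recomputed at full float precision (totals, the yield, net glass mass, the five compositions, LOI) from the weighed amounts per 107.1 pbw of glass as given in problem or answer.
Delivered oxide masses:
  K2O: 34.02·0.6783 = 23.08 pbw
  SrO: 2.566·0.7016 = 1.800 pbw
  ZrO2: 14.34·0.6771 = 9.710 pbw
  Al2O3: 23.81·0.9959 + 44.28·0.003000 = 23.85 pbw
  SiO2: 44.28·0.9950 + 14.34·0.3219 = 48.67 pbw
LOI: 23.81·0.004100 + 34.02·0.3217 + 44.28·0.002000 + 14.34·0.001000 + 2.566·0.2984 = 11.91 pbw
Net of LOI, the glass mass = 119.0 − 11.91 = 107.1 pbw (consistent with Σ oxide mass)
each wt % is 100 × oxide ÷ glass

Glass mass = 107.1 pbw (batch 119.0 − LOI 11.91).
Composition: K2O 21.54%, SrO 1.681%, ZrO2 9.065%, Al2O3 22.26%, SiO2 45.45%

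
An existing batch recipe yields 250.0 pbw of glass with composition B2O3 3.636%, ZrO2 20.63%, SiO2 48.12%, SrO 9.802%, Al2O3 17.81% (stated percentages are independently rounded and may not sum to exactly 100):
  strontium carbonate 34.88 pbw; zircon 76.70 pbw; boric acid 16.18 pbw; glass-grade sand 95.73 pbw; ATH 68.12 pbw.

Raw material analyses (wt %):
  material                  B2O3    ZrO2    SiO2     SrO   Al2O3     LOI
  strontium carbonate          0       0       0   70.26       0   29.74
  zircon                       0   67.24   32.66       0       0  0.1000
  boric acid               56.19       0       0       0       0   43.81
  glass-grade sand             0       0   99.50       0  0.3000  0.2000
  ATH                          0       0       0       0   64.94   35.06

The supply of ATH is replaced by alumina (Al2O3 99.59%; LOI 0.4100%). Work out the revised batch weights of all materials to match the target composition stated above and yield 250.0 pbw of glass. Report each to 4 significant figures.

Intermediates appear, with 4-significant-figure rounding, between the steps; each numeric step carries full precision from first step to last. Every reported number takes a single rounding. All derived quantities (yield, the totals, LOI, net glass mass, the five compositions) are rebuilt using the weight values on 250.0 pbw of glass at exact precision as they appear in question or answer.
Per-oxide target masses for 250.0 pbw glass:
  B2O3: 3.636% × 250.0 = 9.090 pbw
  ZrO2: 20.63% × 250.0 = 51.58 pbw
  SiO2: 48.12% × 250.0 = 120.3 pbw
  SrO: 9.802% × 250.0 = 24.50 pbw
  Al2O3: 17.81% × 250.0 = 44.52 pbw
Checking each oxide sum given the weights on record, relative to the basis at hand (oxide sums agree with the targets once rounding is allowed for):
  B2O3: 16.18·0.5619 = 9.092 pbw (target 9.090 pbw)
  ZrO2: 76.70·0.6724 = 51.57 pbw (target 51.58 pbw)
  SiO2: 76.70·0.3266 + 95.73·0.9950 = 120.3 pbw (target 120.3 pbw)
  SrO: 34.88·0.7026 = 24.51 pbw (target 24.50 pbw)
  Al2O3: 95.73·0.003000 + 44.42·0.9959 = 44.53 pbw (target 44.52 pbw)
The glass-mass cross-check: total charge less LOI = 250.0 pbw (the Σ of target masses is 250.0 pbw; with the basis standing at 250.0 pbw — gaps are rounding artifacts).
Batch grand total — Σ batch = 267.9 pbw; LOI removed, Σ of batch·LOI: 17.91 pbw; yield, glass over the total, = 93.31%.

Revised batch per 250.0 pbw glass:
  strontium carbonate: 34.88 pbw
  zircon: 76.70 pbw
  boric acid: 16.18 pbw
  glass-grade sand: 95.73 pbw
  alumina: 44.42 pbw
Total batch = 267.9 pbw; LOI loss = 17.91 pbw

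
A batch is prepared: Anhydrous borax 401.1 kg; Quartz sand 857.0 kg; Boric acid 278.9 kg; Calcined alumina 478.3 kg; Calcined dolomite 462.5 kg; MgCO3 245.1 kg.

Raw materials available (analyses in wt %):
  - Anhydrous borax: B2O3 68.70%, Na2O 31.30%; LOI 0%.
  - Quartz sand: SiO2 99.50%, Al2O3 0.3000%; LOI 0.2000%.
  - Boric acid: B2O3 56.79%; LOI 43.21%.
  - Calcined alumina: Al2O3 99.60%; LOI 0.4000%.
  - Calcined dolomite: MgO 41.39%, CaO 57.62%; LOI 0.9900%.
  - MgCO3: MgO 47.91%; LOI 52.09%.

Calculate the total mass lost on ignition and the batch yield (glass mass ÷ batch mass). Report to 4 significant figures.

Each numeric step runs at full float precision in every operation — values along the way appear rounded to four significant digits on the page — each reported number takes a single rounding — the derived quantities are recomputed in exact precision (glass mass, the six compositions, the yield, ignition loss, the totals) from the batch weights on 2467 kg of glass, as set out in question or answer.
Material-by-material LOI:
  Anhydrous borax: 401.1 × 0 = 0 kg
  Quartz sand: 857.0 × 0.002000 = 1.714 kg
  Boric acid: 278.9 × 0.4321 = 120.5 kg
  Calcined alumina: 478.3 × 0.004000 = 1.913 kg
  Calcined dolomite: 462.5 × 0.009900 = 4.579 kg
  MgCO3: 245.1 × 0.5209 = 127.7 kg
Total LOI = 256.4 kg
Glass = batch − LOI = 2723 − 256.4 = 2467 kg

LOI loss = 256.4 kg; glass = 2467 kg; yield = 90.58%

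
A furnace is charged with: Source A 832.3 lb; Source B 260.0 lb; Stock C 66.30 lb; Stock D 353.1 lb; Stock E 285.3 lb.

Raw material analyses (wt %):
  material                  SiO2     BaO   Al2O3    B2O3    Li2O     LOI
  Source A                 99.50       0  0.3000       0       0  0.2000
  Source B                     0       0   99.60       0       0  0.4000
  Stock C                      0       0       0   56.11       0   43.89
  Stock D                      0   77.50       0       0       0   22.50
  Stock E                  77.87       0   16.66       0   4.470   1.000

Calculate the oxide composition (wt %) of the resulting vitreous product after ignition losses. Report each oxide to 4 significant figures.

Mid-chain values are shown with 4-significant-digit rounding at each printed step; the whole derivation keeps full precision in all steps. Each reported result is rounded exactly once — derived quantities are rebuilt from the weighed amounts on 1683 lb of glass at exact precision (the yield, glass mass, totals, ignition loss, the five compositions) as set out in either problem or answer.
Oxide masses out of the charge:
  SiO2: 832.3·0.9950 + 285.3·0.7787 = 1050 lb
  BaO: 353.1·0.7750 = 273.7 lb
  Al2O3: 832.3·0.003000 + 260.0·0.9960 + 285.3·0.1666 = 309.0 lb
  B2O3: 66.30·0.5611 = 37.20 lb
  Li2O: 285.3·0.04470 = 12.75 lb
LOI: 832.3·0.002000 + 260.0·0.004000 + 66.30·0.4389 + 353.1·0.2250 + 285.3·0.01000 = 114.1 lb
Glass mass = batch − LOI = 1797 − 114.1 = 1683 lb (= the summed oxide contributions)
wt %: oxide over glass, times 100

Glass mass = 1683 lb (batch 1797 − LOI 114.1).
Composition: SiO2 62.41%, BaO 16.26%, Al2O3 18.36%, B2O3 2.211%, Li2O 0.7578%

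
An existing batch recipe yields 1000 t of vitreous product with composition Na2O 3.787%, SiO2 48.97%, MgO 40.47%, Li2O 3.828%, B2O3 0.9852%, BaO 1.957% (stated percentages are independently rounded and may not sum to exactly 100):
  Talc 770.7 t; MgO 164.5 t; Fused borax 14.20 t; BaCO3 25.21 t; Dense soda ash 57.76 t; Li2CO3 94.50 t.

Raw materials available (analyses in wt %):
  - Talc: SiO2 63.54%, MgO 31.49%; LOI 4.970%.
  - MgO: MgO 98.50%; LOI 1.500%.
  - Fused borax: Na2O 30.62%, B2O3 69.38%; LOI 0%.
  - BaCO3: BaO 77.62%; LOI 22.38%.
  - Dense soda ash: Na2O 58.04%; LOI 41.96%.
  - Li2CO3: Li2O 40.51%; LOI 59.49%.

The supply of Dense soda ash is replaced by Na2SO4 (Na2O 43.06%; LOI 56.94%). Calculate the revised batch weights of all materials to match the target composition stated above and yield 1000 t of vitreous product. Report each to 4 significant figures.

Revised batch per 1000 t vitreous product:
  Talc: 770.7 t
  MgO: 164.5 t
  Fused borax: 14.20 t
  BaCO3: 25.21 t
  Na2SO4: 77.85 t
  Li2CO3: 94.50 t
Total batch = 1147 t; LOI loss = 147.0 t

All arithmetic runs at exact precision from start to finish; mid-chain values are printed (rounded to 4 significant digits) when written out. Each reported figure sees exactly one rounding. The derived quantities are re-derived starting from the weights at 1000 t of glass in full precision (ignition loss, the yield, the six compositions, glass mass, totals), as set out in the question or the answer.
Per-oxide target masses for 1000 t vitreous product:
  Na2O: 3.787% × 1000 = 37.87 t
  SiO2: 48.97% × 1000 = 489.7 t
  MgO: 40.47% × 1000 = 404.7 t
  Li2O: 3.828% × 1000 = 38.28 t
  B2O3: 0.9852% × 1000 = 9.852 t
  BaO: 1.957% × 1000 = 19.57 t
Mass-balance tally per oxide with the batch weights as given, for the quoted basis mass (each sum matches its target mass exact up to rounding of places):
  Na2O: 14.20·0.3062 + 77.85·0.4306 = 37.87 t (target 37.87 t)
  SiO2: 770.7·0.6354 = 489.7 t (target 489.7 t)
  MgO: 770.7·0.3149 + 164.5·0.9850 = 404.7 t (target 404.7 t)
  Li2O: 94.50·0.4051 = 38.28 t (target 38.28 t)
  B2O3: 14.20·0.6938 = 9.852 t (target 9.852 t)
  BaO: 25.21·0.7762 = 19.57 t (target 19.57 t)
Consistency of the glass mass: net batch after ignition = 1000 t (the targets, summed, come to 1000 t; versus the stated basis of 1000 t — any gap is answer rounding).
Adding the batch up: Σ batch = 1147 t; ignition loss, Σ(batch × LOI) = 147.0 t; the yield ratio, glass ÷ batch: 87.19%.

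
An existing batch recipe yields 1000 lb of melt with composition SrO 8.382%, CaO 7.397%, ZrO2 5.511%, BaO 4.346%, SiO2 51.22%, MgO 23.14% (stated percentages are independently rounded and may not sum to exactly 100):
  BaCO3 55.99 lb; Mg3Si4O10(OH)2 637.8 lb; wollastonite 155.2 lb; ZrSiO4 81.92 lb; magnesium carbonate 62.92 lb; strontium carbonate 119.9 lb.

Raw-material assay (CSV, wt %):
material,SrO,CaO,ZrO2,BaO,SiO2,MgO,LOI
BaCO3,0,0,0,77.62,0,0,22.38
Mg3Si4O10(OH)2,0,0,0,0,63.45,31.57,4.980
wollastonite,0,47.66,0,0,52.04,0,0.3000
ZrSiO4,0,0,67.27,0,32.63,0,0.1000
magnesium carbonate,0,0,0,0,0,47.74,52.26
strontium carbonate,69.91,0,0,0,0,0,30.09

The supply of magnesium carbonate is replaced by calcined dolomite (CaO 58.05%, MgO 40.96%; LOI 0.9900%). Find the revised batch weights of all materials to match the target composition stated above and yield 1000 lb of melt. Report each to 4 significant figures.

Revised batch per 1000 lb melt:
  BaCO3: 55.99 lb
  Mg3Si4O10(OH)2: 679.2 lb
  wollastonite: 104.7 lb
  ZrSiO4: 81.92 lb
  calcined dolomite: 41.43 lb
  strontium carbonate: 119.9 lb
Total batch = 1083 lb; LOI loss = 83.24 lb

All internal work keeps full float precision from first step to last; working values are printed rounded to 4 significant digits across the worked steps; each reported result carries a single rounding; derived quantities are rebuilt at full precision (the six compositions, glass mass, ignition loss, the totals, the yield) from the batch weights on 1000 lb of glass as they appear in the question or the answer.
Target oxide masses per 1000 lb melt:
  SrO: 8.382% × 1000 = 83.82 lb
  CaO: 7.397% × 1000 = 73.97 lb
  ZrO2: 5.511% × 1000 = 55.11 lb
  BaO: 4.346% × 1000 = 43.46 lb
  SiO2: 51.22% × 1000 = 512.2 lb
  MgO: 23.14% × 1000 = 231.4 lb
Oxide-by-oxide audit working from each reported weight, relative to the basis at hand (sum by sum, the targets are met once rounding is allowed for):
  SrO: 119.9·0.6991 = 83.82 lb (target 83.82 lb)
  CaO: 104.7·0.4766 + 41.43·0.5805 = 73.95 lb (target 73.97 lb)
  ZrO2: 81.92·0.6727 = 55.11 lb (target 55.11 lb)
  BaO: 55.99·0.7762 = 43.46 lb (target 43.46 lb)
  SiO2: 679.2·0.6345 + 104.7·0.5204 + 81.92·0.3263 = 512.2 lb (target 512.2 lb)
  MgO: 679.2·0.3157 + 41.43·0.4096 = 231.4 lb (target 231.4 lb)
Glass-mass bookkeeping: net batch after ignition = 999.9 lb (the Σ of target masses is 1000 lb; stated basis 1000 lb — a pure rounding effect).
Batch total: Σ batch = 1083 lb; ignition loss, Σ(batch × LOI) = 83.24 lb; yield = glass ÷ total batch = 92.32%.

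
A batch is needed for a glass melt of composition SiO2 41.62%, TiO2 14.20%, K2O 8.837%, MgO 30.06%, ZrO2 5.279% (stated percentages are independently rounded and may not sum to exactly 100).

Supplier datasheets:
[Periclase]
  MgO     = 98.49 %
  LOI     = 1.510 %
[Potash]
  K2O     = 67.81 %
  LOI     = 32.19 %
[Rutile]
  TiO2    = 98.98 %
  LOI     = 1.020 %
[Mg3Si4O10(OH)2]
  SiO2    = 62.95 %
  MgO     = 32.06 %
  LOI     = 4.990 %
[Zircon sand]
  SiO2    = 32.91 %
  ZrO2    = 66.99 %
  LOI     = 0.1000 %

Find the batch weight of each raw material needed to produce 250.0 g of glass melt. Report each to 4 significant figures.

Batch per 250.0 g glass melt:
  Periclase: 25.85 g
  Potash: 32.58 g
  Rutile: 35.87 g
  Mg3Si4O10(OH)2: 155.0 g
  Zircon sand: 19.70 g
Total batch = 269.0 g; LOI loss = 19.00 g; yield = 92.94%

Mid-chain values are displayed rounded off to 4 significant digits alongside each step; the working math maintains full precision end to end; a single rounding yields each reported figure; derived quantities, which include glass mass, the yield, LOI, five oxide percentages, totals, are computed in full precision, as written in question or answer, using the weight values at 250.0 g of glass.
Target masses of each oxide per 250.0 g glass melt:
  SiO2: 41.62% × 250.0 = 104.0 g
  TiO2: 14.20% × 250.0 = 35.50 g
  K2O: 8.837% × 250.0 = 22.09 g
  MgO: 30.06% × 250.0 = 75.15 g
  ZrO2: 5.279% × 250.0 = 13.20 g
Checking each oxide sum using the reported weights, per the basis as stated (every target is met by its sum net of answer rounding effects):
  SiO2: 155.0·0.6295 + 19.70·0.3291 = 104.1 g (target 104.0 g)
  TiO2: 35.87·0.9898 = 35.50 g (target 35.50 g)
  K2O: 32.58·0.6781 = 22.09 g (target 22.09 g)
  MgO: 25.85·0.9849 + 155.0·0.3206 = 75.15 g (target 75.15 g)
  ZrO2: 19.70·0.6699 = 13.20 g (target 13.20 g)
The glass-mass cross-check: batch total minus LOI = 250.0 g (the targets, summed, come to 250.0 g; versus the stated basis of 250.0 g — differing by rounding only).
Summing the batch: Σ batch = 269.0 g; Σ batch·LOI gives LOI loss = 19.00 g; as yield: glass ÷ batch → 92.94%.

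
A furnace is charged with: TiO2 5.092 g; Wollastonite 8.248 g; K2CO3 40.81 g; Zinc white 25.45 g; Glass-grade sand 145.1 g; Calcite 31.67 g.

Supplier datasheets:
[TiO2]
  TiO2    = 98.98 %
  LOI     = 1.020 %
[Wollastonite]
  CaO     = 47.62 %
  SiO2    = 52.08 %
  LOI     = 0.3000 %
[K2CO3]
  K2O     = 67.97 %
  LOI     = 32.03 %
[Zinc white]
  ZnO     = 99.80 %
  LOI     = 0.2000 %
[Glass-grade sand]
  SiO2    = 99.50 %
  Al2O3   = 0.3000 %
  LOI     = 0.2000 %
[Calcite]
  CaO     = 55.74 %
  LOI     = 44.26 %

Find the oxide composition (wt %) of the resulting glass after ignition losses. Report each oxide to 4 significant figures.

Every computation carries full precision in all steps. The intermediate values appear with 4-significant-figure rounding alongside each step — a single rounding completes each reported result — all derived quantities (the yield, totals, net glass mass, the six compositions, ignition loss) are carried at full float precision from the batch weights for 228.9 g of glass, exactly as printed in either problem or answer.
Mass of each oxide from the mix:
  ZnO: 25.45·0.9980 = 25.40 g
  K2O: 40.81·0.6797 = 27.74 g
  TiO2: 5.092·0.9898 = 5.040 g
  CaO: 8.248·0.4762 + 31.67·0.5574 = 21.58 g
  SiO2: 8.248·0.5208 + 145.1·0.9950 = 148.7 g
  Al2O3: 145.1·0.003000 = 0.4353 g
LOI: 5.092·0.01020 + 8.248·0.003000 + 40.81·0.3203 + 25.45·0.002000 + 145.1·0.002000 + 31.67·0.4426 = 27.51 g
Glass = total batch minus LOI = 256.4 − 27.51 = 228.9 g (matching Σ of the oxides)
wt %: oxide over glass, times 100

Glass mass = 228.9 g (batch 256.4 − LOI 27.51).
Composition: ZnO 11.10%, K2O 12.12%, TiO2 2.202%, CaO 9.429%, SiO2 64.96%, Al2O3 0.1902%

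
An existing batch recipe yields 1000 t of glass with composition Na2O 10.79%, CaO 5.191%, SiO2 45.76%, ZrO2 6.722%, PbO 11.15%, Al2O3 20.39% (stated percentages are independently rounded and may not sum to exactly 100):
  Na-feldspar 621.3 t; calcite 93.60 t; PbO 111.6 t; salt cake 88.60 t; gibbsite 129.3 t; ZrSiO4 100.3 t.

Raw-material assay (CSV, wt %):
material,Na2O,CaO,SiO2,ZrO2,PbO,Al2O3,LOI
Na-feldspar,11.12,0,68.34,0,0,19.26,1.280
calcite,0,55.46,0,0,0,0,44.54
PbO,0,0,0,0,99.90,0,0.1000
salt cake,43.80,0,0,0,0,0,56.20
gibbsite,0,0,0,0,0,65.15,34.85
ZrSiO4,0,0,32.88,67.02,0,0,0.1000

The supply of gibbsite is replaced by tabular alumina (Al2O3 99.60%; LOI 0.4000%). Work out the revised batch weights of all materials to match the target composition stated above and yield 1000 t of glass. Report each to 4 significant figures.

Each numeric step holds full precision at each step — values along the way are printed, rounded to four significant digits, in the printout; each reported value is rounded a single time; derived quantities (the totals, ignition loss, glass mass, yield, the six compositions) are recomputed at full precision from the batch weights per 1000 t of glass as they appear in either problem or answer.
Oxide-by-oxide targets in 1000 t glass:
  Na2O: 10.79% × 1000 = 107.9 t
  CaO: 5.191% × 1000 = 51.91 t
  SiO2: 45.76% × 1000 = 457.6 t
  ZrO2: 6.722% × 1000 = 67.22 t
  PbO: 11.15% × 1000 = 111.5 t
  Al2O3: 20.39% × 1000 = 203.9 t
Balance tally, oxide-wise, from the weights as reported, under the basis named above (delivered sums recover each target given rounding of the digits):
  Na2O: 621.3·0.1112 + 88.60·0.4380 = 107.9 t (target 107.9 t)
  CaO: 93.60·0.5546 = 51.91 t (target 51.91 t)
  SiO2: 621.3·0.6834 + 100.3·0.3288 = 457.6 t (target 457.6 t)
  ZrO2: 100.3·0.6702 = 67.22 t (target 67.22 t)
  PbO: 111.6·0.9990 = 111.5 t (target 111.5 t)
  Al2O3: 621.3·0.1926 + 84.57·0.9960 = 203.9 t (target 203.9 t)
Consistency of the glass mass: whole batch net of LOI = 1000 t (the targets, summed, come to 1000 t; against the stated basis, 1000 t — differing by rounding only).
Whole-batch sum: Σ batch = 1100 t; loss to ignition Σ batch·LOI = 99.99 t; the yield ratio, glass ÷ batch: 90.91%.

Revised batch per 1000 t glass:
  Na-feldspar: 621.3 t
  calcite: 93.60 t
  PbO: 111.6 t
  salt cake: 88.60 t
  tabular alumina: 84.57 t
  ZrSiO4: 100.3 t
Total batch = 1100 t; LOI loss = 99.99 t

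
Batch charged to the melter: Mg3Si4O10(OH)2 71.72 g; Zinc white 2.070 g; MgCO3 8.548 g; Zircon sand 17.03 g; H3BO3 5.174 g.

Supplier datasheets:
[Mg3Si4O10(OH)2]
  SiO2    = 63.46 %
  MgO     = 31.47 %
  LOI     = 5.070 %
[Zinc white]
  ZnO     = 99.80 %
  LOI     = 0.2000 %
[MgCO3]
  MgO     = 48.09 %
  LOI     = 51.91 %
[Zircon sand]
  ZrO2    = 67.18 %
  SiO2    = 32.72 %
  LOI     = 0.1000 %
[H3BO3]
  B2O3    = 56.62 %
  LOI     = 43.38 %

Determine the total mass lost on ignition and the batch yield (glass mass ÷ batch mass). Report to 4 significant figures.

LOI loss = 10.34 g; glass = 94.20 g; yield = 90.11%

Values along the way appear, with 4-significant-figure rounding, in the working. The working math runs at exact precision throughout. Each reported result receives exactly one rounding. All derived quantities, which include the totals, net glass mass, ignition loss, yield, five oxide percentages, are computed at exact precision, as written in problem or answer, starting from the weights per 94.20 g of glass.
Material-by-material LOI:
  Mg3Si4O10(OH)2: 71.72 × 0.05070 = 3.636 g
  Zinc white: 2.070 × 0.002000 = 0.004140 g
  MgCO3: 8.548 × 0.5191 = 4.437 g
  Zircon sand: 17.03 × 0.001000 = 0.01703 g
  H3BO3: 5.174 × 0.4338 = 2.244 g
Total LOI = 10.34 g
Glass = batch − LOI = 104.5 − 10.34 = 94.20 g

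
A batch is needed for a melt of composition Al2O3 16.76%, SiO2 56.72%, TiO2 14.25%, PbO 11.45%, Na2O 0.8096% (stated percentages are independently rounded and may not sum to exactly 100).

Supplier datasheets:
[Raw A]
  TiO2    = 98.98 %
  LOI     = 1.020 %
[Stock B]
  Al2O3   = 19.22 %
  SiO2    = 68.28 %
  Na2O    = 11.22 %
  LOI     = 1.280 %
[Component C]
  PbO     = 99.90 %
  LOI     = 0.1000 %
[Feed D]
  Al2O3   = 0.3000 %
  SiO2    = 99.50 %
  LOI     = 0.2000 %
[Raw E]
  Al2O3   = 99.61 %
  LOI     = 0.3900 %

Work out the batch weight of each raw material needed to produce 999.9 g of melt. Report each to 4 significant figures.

Values along the way are shown, rounded to 4 significant figures, across the worked steps. Each numeric step maintains full float precision all the way through. Every reported number takes exactly one rounding; the derived quantities, including totals, LOI, the five compositions, glass mass, yield, are re-derived using the weight values for 999.9 g of glass in full precision as they appear in problem or answer.
Per-oxide target masses for 999.9 g melt:
  Al2O3: 16.76% × 999.9 = 167.6 g
  SiO2: 56.72% × 999.9 = 567.1 g
  TiO2: 14.25% × 999.9 = 142.5 g
  PbO: 11.45% × 999.9 = 114.5 g
  Na2O: 0.8096% × 999.9 = 8.095 g
Verifying the oxide balance per the reported batch figures, per the basis as stated (each sum matches its target mass modulo rounding of the values):
  Al2O3: 72.15·0.1922 + 520.5·0.003000 + 152.8·0.9961 = 167.6 g (target 167.6 g)
  SiO2: 72.15·0.6828 + 520.5·0.9950 = 567.2 g (target 567.1 g)
  TiO2: 144.0·0.9898 = 142.5 g (target 142.5 g)
  PbO: 114.6·0.9990 = 114.5 g (target 114.5 g)
  Na2O: 72.15·0.1122 = 8.095 g (target 8.095 g)
Glass-mass closure: net batch after ignition = 999.9 g (targets for the oxides total 999.8 g; stated basis 999.9 g — deltas are rounding alone).
Summing the batch: Σ batch = 1004 g; the LOI term Σ batch·LOI equals 4.144 g; the yield ratio, glass ÷ batch: 99.59%.

Batch per 999.9 g melt:
  Raw A: 144.0 g
  Stock B: 72.15 g
  Component C: 114.6 g
  Feed D: 520.5 g
  Raw E: 152.8 g
Total batch = 1004 g; LOI loss = 4.144 g; yield = 99.59%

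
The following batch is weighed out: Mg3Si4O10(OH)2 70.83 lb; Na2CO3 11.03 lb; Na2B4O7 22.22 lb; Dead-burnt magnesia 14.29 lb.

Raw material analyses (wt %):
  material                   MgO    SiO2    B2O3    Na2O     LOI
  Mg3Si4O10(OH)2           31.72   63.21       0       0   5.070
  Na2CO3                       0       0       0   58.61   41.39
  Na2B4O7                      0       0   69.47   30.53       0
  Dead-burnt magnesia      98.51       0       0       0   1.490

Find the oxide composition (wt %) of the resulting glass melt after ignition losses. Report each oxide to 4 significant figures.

In-progress results are displayed with 4-significant-figure rounding when written out — all internal work holds full precision through the solve; a single rounding completes every reported figure — the derived quantities are recomputed in full precision (net glass mass, LOI, the four compositions, totals, yield) starting from the weights on 110.0 lb of glass as quoted within either problem or answer.
Oxide masses out of the charge:
  MgO: 70.83·0.3172 + 14.29·0.9851 = 36.54 lb
  SiO2: 70.83·0.6321 = 44.77 lb
  B2O3: 22.22·0.6947 = 15.44 lb
  Na2O: 11.03·0.5861 + 22.22·0.3053 = 13.25 lb
LOI: 70.83·0.05070 + 11.03·0.4139 + 14.29·0.01490 = 8.369 lb
batch − LOI leaves glass = 118.4 − 8.369 = 110.0 lb (= the summed oxide contributions)
each wt % is 100 × oxide ÷ glass

Glass mass = 110.0 lb (batch 118.4 − LOI 8.369).
Composition: MgO 33.22%, SiO2 40.70%, B2O3 14.03%, Na2O 12.04%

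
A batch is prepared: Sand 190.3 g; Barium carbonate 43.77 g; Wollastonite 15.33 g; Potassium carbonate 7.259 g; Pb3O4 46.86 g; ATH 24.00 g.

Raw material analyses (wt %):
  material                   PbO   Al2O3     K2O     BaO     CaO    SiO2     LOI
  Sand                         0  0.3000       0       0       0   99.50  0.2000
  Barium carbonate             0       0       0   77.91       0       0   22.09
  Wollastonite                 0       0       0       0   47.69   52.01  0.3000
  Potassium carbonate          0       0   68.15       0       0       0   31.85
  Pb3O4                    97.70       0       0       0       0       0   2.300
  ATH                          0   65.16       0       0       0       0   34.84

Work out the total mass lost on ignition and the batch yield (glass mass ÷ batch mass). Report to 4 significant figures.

In-progress results appear (rounded to 4 significant digits) alongside each step — the working math runs at full float precision in every operation — every reported number undergoes a single rounding; the derived quantities are re-derived at full float precision (ignition loss, glass mass, the yield, six oxide percentages, totals) from the weighed amounts on 305.7 g of glass precisely as stated by the problem or answer text.
Per-material ignition loss:
  Sand: 190.3 × 0.002000 = 0.3806 g
  Barium carbonate: 43.77 × 0.2209 = 9.669 g
  Wollastonite: 15.33 × 0.003000 = 0.04599 g
  Potassium carbonate: 7.259 × 0.3185 = 2.312 g
  Pb3O4: 46.86 × 0.02300 = 1.078 g
  ATH: 24.00 × 0.3484 = 8.362 g
Total LOI = 21.85 g
Glass = batch − LOI = 327.5 − 21.85 = 305.7 g

LOI loss = 21.85 g; glass = 305.7 g; yield = 93.33%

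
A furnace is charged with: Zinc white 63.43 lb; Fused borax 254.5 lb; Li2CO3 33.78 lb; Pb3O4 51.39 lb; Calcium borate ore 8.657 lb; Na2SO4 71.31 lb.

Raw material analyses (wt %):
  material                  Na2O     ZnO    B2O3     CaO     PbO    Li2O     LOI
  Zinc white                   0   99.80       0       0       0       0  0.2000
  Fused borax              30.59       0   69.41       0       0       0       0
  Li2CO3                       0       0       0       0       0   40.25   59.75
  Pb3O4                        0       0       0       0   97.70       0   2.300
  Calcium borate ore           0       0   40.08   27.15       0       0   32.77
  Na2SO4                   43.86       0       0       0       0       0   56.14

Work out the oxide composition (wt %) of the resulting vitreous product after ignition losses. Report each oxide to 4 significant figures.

Glass mass = 418.7 lb (batch 483.1 − LOI 64.36).
Composition: Na2O 26.06%, ZnO 15.12%, B2O3 43.02%, CaO 0.5613%, PbO 11.99%, Li2O 3.247%

Working values are printed rounded to 4 significant digits alongside each step; all internal work runs at full precision through every step. A single rounding produces every reported result — the derived quantities (ignition loss, six oxide percentages, yield, totals, glass mass) are recomputed at full float precision starting from the weights per 418.7 lb of glass, as written in the problem or the answer.
What the batch supplies per oxide:
  Na2O: 254.5·0.3059 + 71.31·0.4386 = 109.1 lb
  ZnO: 63.43·0.9980 = 63.30 lb
  B2O3: 254.5·0.6941 + 8.657·0.4008 = 180.1 lb
  CaO: 8.657·0.2715 = 2.350 lb
  PbO: 51.39·0.9770 = 50.21 lb
  Li2O: 33.78·0.4025 = 13.60 lb
LOI: 63.43·0.002000 + 33.78·0.5975 + 51.39·0.02300 + 8.657·0.3277 + 71.31·0.5614 = 64.36 lb
Net of LOI, the glass mass = 483.1 − 64.36 = 418.7 lb (equal to the oxide-mass sum)
wt % = oxide mass / glass mass × 100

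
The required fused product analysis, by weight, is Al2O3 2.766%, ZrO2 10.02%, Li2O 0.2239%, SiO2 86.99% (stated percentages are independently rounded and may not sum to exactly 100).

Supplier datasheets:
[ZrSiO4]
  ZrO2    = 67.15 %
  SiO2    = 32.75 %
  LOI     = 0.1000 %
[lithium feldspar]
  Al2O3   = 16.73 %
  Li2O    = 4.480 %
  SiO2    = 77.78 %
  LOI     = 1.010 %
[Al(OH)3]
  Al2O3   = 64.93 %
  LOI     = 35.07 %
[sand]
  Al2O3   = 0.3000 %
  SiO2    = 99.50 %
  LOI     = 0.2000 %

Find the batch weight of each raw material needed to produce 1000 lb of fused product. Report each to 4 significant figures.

All internal work runs at full precision from first step to last. Mid-chain values are shown rounded to 4 significant digits on the page — a single rounding finalizes each reported number — derived quantities, which include the yield, glass mass, the totals, LOI, the four compositions, are recomputed in full float precision, as quoted within the problem or answer text, from the weighed amounts on 1000 lb of glass.
Oxide-by-oxide targets in 1000 lb fused product:
  Al2O3: 2.766% × 1000 = 27.66 lb
  ZrO2: 10.02% × 1000 = 100.2 lb
  Li2O: 0.2239% × 1000 = 2.239 lb
  SiO2: 86.99% × 1000 = 869.9 lb
Per-oxide balance check using the reported weights, on the stated basis (sums match the target masses up to rounding of the answer):
  Al2O3: 49.98·0.1673 + 26.09·0.6493 + 786.1·0.003000 = 27.66 lb (target 27.66 lb)
  ZrO2: 149.2·0.6715 = 100.2 lb (target 100.2 lb)
  Li2O: 49.98·0.04480 = 2.239 lb (target 2.239 lb)
  SiO2: 149.2·0.3275 + 49.98·0.7778 + 786.1·0.9950 = 869.9 lb (target 869.9 lb)
Glass mass check: total charge less LOI = 1000 lb (the targets, summed, come to 1000 lb; the stated basis being 1000 lb — deltas are rounding alone).
Batch total: Σ batch = 1011 lb; loss to ignition Σ batch·LOI = 11.38 lb; the yield ratio, glass ÷ batch: 98.88%.

Batch per 1000 lb fused product:
  ZrSiO4: 149.2 lb
  lithium feldspar: 49.98 lb
  Al(OH)3: 26.09 lb
  sand: 786.1 lb
Total batch = 1011 lb; LOI loss = 11.38 lb; yield = 98.88%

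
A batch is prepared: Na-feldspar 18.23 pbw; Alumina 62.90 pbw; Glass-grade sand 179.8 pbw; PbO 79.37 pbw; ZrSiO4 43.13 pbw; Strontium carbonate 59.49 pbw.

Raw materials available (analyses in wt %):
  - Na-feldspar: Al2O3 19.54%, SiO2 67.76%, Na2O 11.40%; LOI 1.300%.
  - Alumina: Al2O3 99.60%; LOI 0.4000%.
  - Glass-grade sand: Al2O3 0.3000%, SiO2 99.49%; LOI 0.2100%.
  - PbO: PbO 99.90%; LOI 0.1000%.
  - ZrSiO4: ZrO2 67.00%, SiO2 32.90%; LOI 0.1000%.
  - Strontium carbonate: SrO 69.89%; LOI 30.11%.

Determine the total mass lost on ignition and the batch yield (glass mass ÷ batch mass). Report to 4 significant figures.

LOI loss = 18.90 pbw; glass = 424.0 pbw; yield = 95.73%

Full precision is held at each step. The intermediate values appear with 4-significant-figure rounding alongside each step — every reported figure undergoes a single rounding. Derived quantities are recomputed at exact precision (six oxide percentages, totals, net glass mass, yield, LOI) using the weight values on 424.0 pbw of glass, exactly as shown in problem or answer.
Material-by-material LOI:
  Na-feldspar: 18.23 × 0.01300 = 0.2370 pbw
  Alumina: 62.90 × 0.004000 = 0.2516 pbw
  Glass-grade sand: 179.8 × 0.002100 = 0.3776 pbw
  PbO: 79.37 × 0.001000 = 0.07937 pbw
  ZrSiO4: 43.13 × 0.001000 = 0.04313 pbw
  Strontium carbonate: 59.49 × 0.3011 = 17.91 pbw
Total LOI = 18.90 pbw
Glass = batch − LOI = 442.9 − 18.90 = 424.0 pbw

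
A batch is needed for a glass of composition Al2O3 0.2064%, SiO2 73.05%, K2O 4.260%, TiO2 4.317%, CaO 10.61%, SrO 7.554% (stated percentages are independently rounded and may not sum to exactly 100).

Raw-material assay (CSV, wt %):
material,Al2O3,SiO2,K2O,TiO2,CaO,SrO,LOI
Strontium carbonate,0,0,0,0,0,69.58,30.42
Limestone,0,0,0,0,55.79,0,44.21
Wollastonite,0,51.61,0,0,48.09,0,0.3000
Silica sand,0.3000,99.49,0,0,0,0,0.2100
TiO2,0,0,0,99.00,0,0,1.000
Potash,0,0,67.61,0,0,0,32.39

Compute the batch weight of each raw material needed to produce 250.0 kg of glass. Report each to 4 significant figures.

Batch per 250.0 kg glass:
  Strontium carbonate: 27.14 kg
  Limestone: 28.33 kg
  Wollastonite: 22.29 kg
  Silica sand: 172.0 kg
  TiO2: 10.90 kg
  Potash: 15.75 kg
Total batch = 276.4 kg; LOI loss = 26.42 kg; yield = 90.44%

Working values appear rounded to four significant digits in the printout — all internal work keeps full float precision from start to finish. Each reported result sees exactly one rounding; all derived quantities are rebuilt at full precision (glass mass, six oxide percentages, LOI, the totals, yield) starting from the weights at 250.0 kg of glass, precisely as stated by problem or answer.
Target masses of each oxide per 250.0 kg glass:
  Al2O3: 0.2064% × 250.0 = 0.5160 kg
  SiO2: 73.05% × 250.0 = 182.6 kg
  K2O: 4.260% × 250.0 = 10.65 kg
  TiO2: 4.317% × 250.0 = 10.79 kg
  CaO: 10.61% × 250.0 = 26.52 kg
  SrO: 7.554% × 250.0 = 18.89 kg
Per-oxide balance check using the reported weights, relative to the basis at hand (every target is met by its sum inside rounding margins):
  Al2O3: 172.0·0.003000 = 0.5160 kg (target 0.5160 kg)
  SiO2: 22.29·0.5161 + 172.0·0.9949 = 182.6 kg (target 182.6 kg)
  K2O: 15.75·0.6761 = 10.65 kg (target 10.65 kg)
  TiO2: 10.90·0.9900 = 10.79 kg (target 10.79 kg)
  CaO: 28.33·0.5579 + 22.29·0.4809 = 26.52 kg (target 26.52 kg)
  SrO: 27.14·0.6958 = 18.88 kg (target 18.89 kg)
Consistency of the glass mass: the batch minus its LOI: 250.0 kg (oxide target masses add up to 250.0 kg; the stated basis being 250.0 kg — rounding explains the deltas).
Batch total: Σ batch = 276.4 kg; ignition loss, Σ(batch × LOI) = 26.42 kg; as yield: glass ÷ batch → 90.44%.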